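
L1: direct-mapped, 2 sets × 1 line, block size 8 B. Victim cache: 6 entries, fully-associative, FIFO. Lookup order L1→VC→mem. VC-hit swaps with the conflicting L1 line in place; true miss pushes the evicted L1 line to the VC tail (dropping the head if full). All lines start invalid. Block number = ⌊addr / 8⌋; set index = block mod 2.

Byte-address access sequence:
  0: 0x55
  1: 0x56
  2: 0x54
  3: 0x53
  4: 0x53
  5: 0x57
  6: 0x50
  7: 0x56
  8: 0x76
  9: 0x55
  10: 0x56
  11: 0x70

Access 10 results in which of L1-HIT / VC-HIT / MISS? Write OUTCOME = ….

OUTCOME = L1-HIT

  [0] addr=0x55 blk=10 s=0: MISS | VC []
  [1] addr=0x56 blk=10 s=0: L1-HIT | VC []
  [2] addr=0x54 blk=10 s=0: L1-HIT | VC []
  [3] addr=0x53 blk=10 s=0: L1-HIT | VC []
  [4] addr=0x53 blk=10 s=0: L1-HIT | VC []
  [5] addr=0x57 blk=10 s=0: L1-HIT | VC []
  [6] addr=0x50 blk=10 s=0: L1-HIT | VC []
  [7] addr=0x56 blk=10 s=0: L1-HIT | VC []
  [8] addr=0x76 blk=14 s=0: MISS | VC [10]
  [9] addr=0x55 blk=10 s=0: VC-HIT | VC [14]
  [10] addr=0x56 blk=10 s=0: L1-HIT | VC [14]
  [11] addr=0x70 blk=14 s=0: VC-HIT | VC [10]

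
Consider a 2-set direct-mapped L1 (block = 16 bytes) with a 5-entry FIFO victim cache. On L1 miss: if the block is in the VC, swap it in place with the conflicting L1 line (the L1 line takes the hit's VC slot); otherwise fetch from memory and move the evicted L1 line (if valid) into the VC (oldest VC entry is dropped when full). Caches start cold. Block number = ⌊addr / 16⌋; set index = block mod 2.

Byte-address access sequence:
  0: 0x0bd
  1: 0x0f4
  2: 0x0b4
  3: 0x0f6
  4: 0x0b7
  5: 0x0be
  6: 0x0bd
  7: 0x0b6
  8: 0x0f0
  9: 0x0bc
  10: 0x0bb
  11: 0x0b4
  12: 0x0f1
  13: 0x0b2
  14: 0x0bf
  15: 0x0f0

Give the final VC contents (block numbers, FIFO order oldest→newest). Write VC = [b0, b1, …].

VC = [11]

#0 0xbd→b11/s1 MISS; vc=[]
#1 0xf4→b15/s1 MISS; vc=[11]
#2 0xb4→b11/s1 VC-HIT; vc=[15]
#3 0xf6→b15/s1 VC-HIT; vc=[11]
#4 0xb7→b11/s1 VC-HIT; vc=[15]
#5 0xbe→b11/s1 L1-HIT; vc=[15]
#6 0xbd→b11/s1 L1-HIT; vc=[15]
#7 0xb6→b11/s1 L1-HIT; vc=[15]
#8 0xf0→b15/s1 VC-HIT; vc=[11]
#9 0xbc→b11/s1 VC-HIT; vc=[15]
#10 0xbb→b11/s1 L1-HIT; vc=[15]
#11 0xb4→b11/s1 L1-HIT; vc=[15]
#12 0xf1→b15/s1 VC-HIT; vc=[11]
#13 0xb2→b11/s1 VC-HIT; vc=[15]
#14 0xbf→b11/s1 L1-HIT; vc=[15]
#15 0xf0→b15/s1 VC-HIT; vc=[11]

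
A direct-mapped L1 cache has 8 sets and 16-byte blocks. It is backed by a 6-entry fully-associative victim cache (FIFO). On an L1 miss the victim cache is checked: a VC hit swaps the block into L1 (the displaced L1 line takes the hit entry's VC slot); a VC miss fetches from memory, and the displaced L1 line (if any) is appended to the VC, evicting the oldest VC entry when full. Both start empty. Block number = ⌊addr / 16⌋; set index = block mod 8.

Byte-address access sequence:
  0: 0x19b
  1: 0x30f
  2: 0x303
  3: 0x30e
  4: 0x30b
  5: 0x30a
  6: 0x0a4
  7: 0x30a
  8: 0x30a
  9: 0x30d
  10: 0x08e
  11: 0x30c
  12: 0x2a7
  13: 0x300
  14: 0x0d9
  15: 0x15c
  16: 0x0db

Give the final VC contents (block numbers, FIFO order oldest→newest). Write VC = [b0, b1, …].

  [0] addr=0x19b blk=25 s=1: MISS | VC []
  [1] addr=0x30f blk=48 s=0: MISS | VC []
  [2] addr=0x303 blk=48 s=0: L1-HIT | VC []
  [3] addr=0x30e blk=48 s=0: L1-HIT | VC []
  [4] addr=0x30b blk=48 s=0: L1-HIT | VC []
  [5] addr=0x30a blk=48 s=0: L1-HIT | VC []
  [6] addr=0xa4 blk=10 s=2: MISS | VC []
  [7] addr=0x30a blk=48 s=0: L1-HIT | VC []
  [8] addr=0x30a blk=48 s=0: L1-HIT | VC []
  [9] addr=0x30d blk=48 s=0: L1-HIT | VC []
  [10] addr=0x8e blk=8 s=0: MISS | VC [48]
  [11] addr=0x30c blk=48 s=0: VC-HIT | VC [8]
  [12] addr=0x2a7 blk=42 s=2: MISS | VC [8, 10]
  [13] addr=0x300 blk=48 s=0: L1-HIT | VC [8, 10]
  [14] addr=0xd9 blk=13 s=5: MISS | VC [8, 10]
  [15] addr=0x15c blk=21 s=5: MISS | VC [8, 10, 13]
  [16] addr=0xdb blk=13 s=5: VC-HIT | VC [8, 10, 21]

VC = [8, 10, 21]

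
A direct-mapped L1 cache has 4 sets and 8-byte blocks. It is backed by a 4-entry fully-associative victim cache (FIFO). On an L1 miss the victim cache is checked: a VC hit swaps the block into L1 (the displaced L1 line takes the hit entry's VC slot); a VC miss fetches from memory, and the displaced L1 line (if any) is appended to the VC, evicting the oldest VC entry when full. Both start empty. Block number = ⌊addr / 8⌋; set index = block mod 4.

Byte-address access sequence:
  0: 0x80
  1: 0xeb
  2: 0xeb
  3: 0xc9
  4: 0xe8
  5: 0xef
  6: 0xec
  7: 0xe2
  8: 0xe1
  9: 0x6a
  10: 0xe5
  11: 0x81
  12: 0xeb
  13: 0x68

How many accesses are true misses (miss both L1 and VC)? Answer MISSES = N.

MISSES = 5

0: 0x80 (blk 16, set 0) → MISS  vc=[]
1: 0xeb (blk 29, set 1) → MISS  vc=[]
2: 0xeb (blk 29, set 1) → L1-HIT  vc=[]
3: 0xc9 (blk 25, set 1) → MISS  vc=[29]
4: 0xe8 (blk 29, set 1) → VC-HIT  vc=[25]
5: 0xef (blk 29, set 1) → L1-HIT  vc=[25]
6: 0xec (blk 29, set 1) → L1-HIT  vc=[25]
7: 0xe2 (blk 28, set 0) → MISS  vc=[25, 16]
8: 0xe1 (blk 28, set 0) → L1-HIT  vc=[25, 16]
9: 0x6a (blk 13, set 1) → MISS  vc=[25, 16, 29]
10: 0xe5 (blk 28, set 0) → L1-HIT  vc=[25, 16, 29]
11: 0x81 (blk 16, set 0) → VC-HIT  vc=[25, 28, 29]
12: 0xeb (blk 29, set 1) → VC-HIT  vc=[25, 28, 13]
13: 0x68 (blk 13, set 1) → VC-HIT  vc=[25, 28, 29]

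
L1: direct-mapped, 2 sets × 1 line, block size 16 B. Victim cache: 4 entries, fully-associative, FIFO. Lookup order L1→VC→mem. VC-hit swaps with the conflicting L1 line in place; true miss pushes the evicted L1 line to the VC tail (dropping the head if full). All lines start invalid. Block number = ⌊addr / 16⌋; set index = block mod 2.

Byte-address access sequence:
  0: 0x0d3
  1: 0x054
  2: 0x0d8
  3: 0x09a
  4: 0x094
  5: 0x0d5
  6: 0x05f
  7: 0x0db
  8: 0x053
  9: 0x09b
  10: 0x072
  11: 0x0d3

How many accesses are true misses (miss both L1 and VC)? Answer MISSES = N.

0: 0xd3 (blk 13, set 1) → MISS  vc=[]
1: 0x54 (blk 5, set 1) → MISS  vc=[13]
2: 0xd8 (blk 13, set 1) → VC-HIT  vc=[5]
3: 0x9a (blk 9, set 1) → MISS  vc=[5, 13]
4: 0x94 (blk 9, set 1) → L1-HIT  vc=[5, 13]
5: 0xd5 (blk 13, set 1) → VC-HIT  vc=[5, 9]
6: 0x5f (blk 5, set 1) → VC-HIT  vc=[13, 9]
7: 0xdb (blk 13, set 1) → VC-HIT  vc=[5, 9]
8: 0x53 (blk 5, set 1) → VC-HIT  vc=[13, 9]
9: 0x9b (blk 9, set 1) → VC-HIT  vc=[13, 5]
10: 0x72 (blk 7, set 1) → MISS  vc=[13, 5, 9]
11: 0xd3 (blk 13, set 1) → VC-HIT  vc=[7, 5, 9]

MISSES = 4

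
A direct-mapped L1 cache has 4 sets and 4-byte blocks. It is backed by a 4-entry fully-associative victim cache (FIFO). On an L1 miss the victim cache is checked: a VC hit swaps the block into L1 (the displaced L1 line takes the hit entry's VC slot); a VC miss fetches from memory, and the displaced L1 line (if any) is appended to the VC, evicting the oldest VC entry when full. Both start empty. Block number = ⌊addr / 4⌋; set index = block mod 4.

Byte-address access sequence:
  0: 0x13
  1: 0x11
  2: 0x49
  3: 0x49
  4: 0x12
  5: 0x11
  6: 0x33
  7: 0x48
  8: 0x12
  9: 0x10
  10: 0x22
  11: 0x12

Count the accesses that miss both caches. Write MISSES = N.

0: 0x13 (blk 4, set 0) → MISS  vc=[]
1: 0x11 (blk 4, set 0) → L1-HIT  vc=[]
2: 0x49 (blk 18, set 2) → MISS  vc=[]
3: 0x49 (blk 18, set 2) → L1-HIT  vc=[]
4: 0x12 (blk 4, set 0) → L1-HIT  vc=[]
5: 0x11 (blk 4, set 0) → L1-HIT  vc=[]
6: 0x33 (blk 12, set 0) → MISS  vc=[4]
7: 0x48 (blk 18, set 2) → L1-HIT  vc=[4]
8: 0x12 (blk 4, set 0) → VC-HIT  vc=[12]
9: 0x10 (blk 4, set 0) → L1-HIT  vc=[12]
10: 0x22 (blk 8, set 0) → MISS  vc=[12, 4]
11: 0x12 (blk 4, set 0) → VC-HIT  vc=[12, 8]

MISSES = 4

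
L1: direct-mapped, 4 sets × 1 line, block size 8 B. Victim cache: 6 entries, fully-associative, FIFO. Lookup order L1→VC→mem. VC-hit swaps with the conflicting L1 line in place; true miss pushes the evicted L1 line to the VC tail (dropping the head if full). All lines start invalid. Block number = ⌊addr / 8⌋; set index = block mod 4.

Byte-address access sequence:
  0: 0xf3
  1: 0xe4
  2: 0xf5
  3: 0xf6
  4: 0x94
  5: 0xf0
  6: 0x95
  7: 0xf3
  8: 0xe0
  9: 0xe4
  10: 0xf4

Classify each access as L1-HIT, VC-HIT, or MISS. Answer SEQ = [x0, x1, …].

SEQ = [MISS, MISS, L1-HIT, L1-HIT, MISS, VC-HIT, VC-HIT, VC-HIT, L1-HIT, L1-HIT, L1-HIT]

0: 0xf3 (blk 30, set 2) → MISS  vc=[]
1: 0xe4 (blk 28, set 0) → MISS  vc=[]
2: 0xf5 (blk 30, set 2) → L1-HIT  vc=[]
3: 0xf6 (blk 30, set 2) → L1-HIT  vc=[]
4: 0x94 (blk 18, set 2) → MISS  vc=[30]
5: 0xf0 (blk 30, set 2) → VC-HIT  vc=[18]
6: 0x95 (blk 18, set 2) → VC-HIT  vc=[30]
7: 0xf3 (blk 30, set 2) → VC-HIT  vc=[18]
8: 0xe0 (blk 28, set 0) → L1-HIT  vc=[18]
9: 0xe4 (blk 28, set 0) → L1-HIT  vc=[18]
10: 0xf4 (blk 30, set 2) → L1-HIT  vc=[18]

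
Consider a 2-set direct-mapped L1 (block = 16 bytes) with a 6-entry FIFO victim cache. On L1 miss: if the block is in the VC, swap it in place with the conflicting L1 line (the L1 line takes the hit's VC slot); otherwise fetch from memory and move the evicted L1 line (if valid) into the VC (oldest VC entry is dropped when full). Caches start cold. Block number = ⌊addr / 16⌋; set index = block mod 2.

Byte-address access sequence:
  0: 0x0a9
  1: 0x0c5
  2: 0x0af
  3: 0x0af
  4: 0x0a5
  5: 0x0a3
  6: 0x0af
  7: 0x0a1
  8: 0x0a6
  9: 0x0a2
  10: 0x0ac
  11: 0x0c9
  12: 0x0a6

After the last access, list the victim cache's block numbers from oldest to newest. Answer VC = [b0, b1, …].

#0 0xa9→b10/s0 MISS; vc=[]
#1 0xc5→b12/s0 MISS; vc=[10]
#2 0xaf→b10/s0 VC-HIT; vc=[12]
#3 0xaf→b10/s0 L1-HIT; vc=[12]
#4 0xa5→b10/s0 L1-HIT; vc=[12]
#5 0xa3→b10/s0 L1-HIT; vc=[12]
#6 0xaf→b10/s0 L1-HIT; vc=[12]
#7 0xa1→b10/s0 L1-HIT; vc=[12]
#8 0xa6→b10/s0 L1-HIT; vc=[12]
#9 0xa2→b10/s0 L1-HIT; vc=[12]
#10 0xac→b10/s0 L1-HIT; vc=[12]
#11 0xc9→b12/s0 VC-HIT; vc=[10]
#12 0xa6→b10/s0 VC-HIT; vc=[12]

VC = [12]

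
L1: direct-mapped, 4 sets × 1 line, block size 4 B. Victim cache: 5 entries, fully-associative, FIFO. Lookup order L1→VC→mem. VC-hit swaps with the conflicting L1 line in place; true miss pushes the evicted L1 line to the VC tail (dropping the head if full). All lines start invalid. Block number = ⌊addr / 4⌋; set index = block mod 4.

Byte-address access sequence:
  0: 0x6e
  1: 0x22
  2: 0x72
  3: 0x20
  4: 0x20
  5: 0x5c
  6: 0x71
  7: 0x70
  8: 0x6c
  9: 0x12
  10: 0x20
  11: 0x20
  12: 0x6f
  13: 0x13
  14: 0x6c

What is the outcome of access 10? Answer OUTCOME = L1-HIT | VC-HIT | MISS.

OUTCOME = VC-HIT

  [0] addr=0x6e blk=27 s=3: MISS | VC []
  [1] addr=0x22 blk=8 s=0: MISS | VC []
  [2] addr=0x72 blk=28 s=0: MISS | VC [8]
  [3] addr=0x20 blk=8 s=0: VC-HIT | VC [28]
  [4] addr=0x20 blk=8 s=0: L1-HIT | VC [28]
  [5] addr=0x5c blk=23 s=3: MISS | VC [28, 27]
  [6] addr=0x71 blk=28 s=0: VC-HIT | VC [8, 27]
  [7] addr=0x70 blk=28 s=0: L1-HIT | VC [8, 27]
  [8] addr=0x6c blk=27 s=3: VC-HIT | VC [8, 23]
  [9] addr=0x12 blk=4 s=0: MISS | VC [8, 23, 28]
  [10] addr=0x20 blk=8 s=0: VC-HIT | VC [4, 23, 28]
  [11] addr=0x20 blk=8 s=0: L1-HIT | VC [4, 23, 28]
  [12] addr=0x6f blk=27 s=3: L1-HIT | VC [4, 23, 28]
  [13] addr=0x13 blk=4 s=0: VC-HIT | VC [8, 23, 28]
  [14] addr=0x6c blk=27 s=3: L1-HIT | VC [8, 23, 28]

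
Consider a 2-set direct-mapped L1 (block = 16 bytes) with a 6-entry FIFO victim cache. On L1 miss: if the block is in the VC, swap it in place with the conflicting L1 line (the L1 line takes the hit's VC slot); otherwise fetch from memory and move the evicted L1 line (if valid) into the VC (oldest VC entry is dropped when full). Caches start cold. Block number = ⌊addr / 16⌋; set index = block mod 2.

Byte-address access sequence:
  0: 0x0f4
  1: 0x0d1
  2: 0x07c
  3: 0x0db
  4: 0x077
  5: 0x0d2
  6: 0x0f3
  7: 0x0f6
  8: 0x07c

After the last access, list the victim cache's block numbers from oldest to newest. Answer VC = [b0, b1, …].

0: 0xf4 (blk 15, set 1) → MISS  vc=[]
1: 0xd1 (blk 13, set 1) → MISS  vc=[15]
2: 0x7c (blk 7, set 1) → MISS  vc=[15, 13]
3: 0xdb (blk 13, set 1) → VC-HIT  vc=[15, 7]
4: 0x77 (blk 7, set 1) → VC-HIT  vc=[15, 13]
5: 0xd2 (blk 13, set 1) → VC-HIT  vc=[15, 7]
6: 0xf3 (blk 15, set 1) → VC-HIT  vc=[13, 7]
7: 0xf6 (blk 15, set 1) → L1-HIT  vc=[13, 7]
8: 0x7c (blk 7, set 1) → VC-HIT  vc=[13, 15]

VC = [13, 15]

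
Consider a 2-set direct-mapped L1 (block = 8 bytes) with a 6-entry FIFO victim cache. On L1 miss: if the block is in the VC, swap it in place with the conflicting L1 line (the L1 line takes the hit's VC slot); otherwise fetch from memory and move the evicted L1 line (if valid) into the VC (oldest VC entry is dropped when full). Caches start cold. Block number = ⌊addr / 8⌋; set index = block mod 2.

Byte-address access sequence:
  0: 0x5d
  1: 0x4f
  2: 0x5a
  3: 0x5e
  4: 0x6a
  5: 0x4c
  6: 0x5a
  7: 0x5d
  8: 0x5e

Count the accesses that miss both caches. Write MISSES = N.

  [0] addr=0x5d blk=11 s=1: MISS | VC []
  [1] addr=0x4f blk=9 s=1: MISS | VC [11]
  [2] addr=0x5a blk=11 s=1: VC-HIT | VC [9]
  [3] addr=0x5e blk=11 s=1: L1-HIT | VC [9]
  [4] addr=0x6a blk=13 s=1: MISS | VC [9, 11]
  [5] addr=0x4c blk=9 s=1: VC-HIT | VC [13, 11]
  [6] addr=0x5a blk=11 s=1: VC-HIT | VC [13, 9]
  [7] addr=0x5d blk=11 s=1: L1-HIT | VC [13, 9]
  [8] addr=0x5e blk=11 s=1: L1-HIT | VC [13, 9]

MISSES = 3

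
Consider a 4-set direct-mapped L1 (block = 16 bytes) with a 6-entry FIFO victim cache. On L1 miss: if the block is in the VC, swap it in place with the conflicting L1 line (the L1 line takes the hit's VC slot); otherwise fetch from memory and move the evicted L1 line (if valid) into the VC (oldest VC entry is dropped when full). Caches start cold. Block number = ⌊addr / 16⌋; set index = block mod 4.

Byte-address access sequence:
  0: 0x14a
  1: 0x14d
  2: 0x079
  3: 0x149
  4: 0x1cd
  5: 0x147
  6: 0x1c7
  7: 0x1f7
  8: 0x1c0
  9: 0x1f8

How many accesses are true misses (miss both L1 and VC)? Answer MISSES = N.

MISSES = 4

  [0] addr=0x14a blk=20 s=0: MISS | VC []
  [1] addr=0x14d blk=20 s=0: L1-HIT | VC []
  [2] addr=0x79 blk=7 s=3: MISS | VC []
  [3] addr=0x149 blk=20 s=0: L1-HIT | VC []
  [4] addr=0x1cd blk=28 s=0: MISS | VC [20]
  [5] addr=0x147 blk=20 s=0: VC-HIT | VC [28]
  [6] addr=0x1c7 blk=28 s=0: VC-HIT | VC [20]
  [7] addr=0x1f7 blk=31 s=3: MISS | VC [20, 7]
  [8] addr=0x1c0 blk=28 s=0: L1-HIT | VC [20, 7]
  [9] addr=0x1f8 blk=31 s=3: L1-HIT | VC [20, 7]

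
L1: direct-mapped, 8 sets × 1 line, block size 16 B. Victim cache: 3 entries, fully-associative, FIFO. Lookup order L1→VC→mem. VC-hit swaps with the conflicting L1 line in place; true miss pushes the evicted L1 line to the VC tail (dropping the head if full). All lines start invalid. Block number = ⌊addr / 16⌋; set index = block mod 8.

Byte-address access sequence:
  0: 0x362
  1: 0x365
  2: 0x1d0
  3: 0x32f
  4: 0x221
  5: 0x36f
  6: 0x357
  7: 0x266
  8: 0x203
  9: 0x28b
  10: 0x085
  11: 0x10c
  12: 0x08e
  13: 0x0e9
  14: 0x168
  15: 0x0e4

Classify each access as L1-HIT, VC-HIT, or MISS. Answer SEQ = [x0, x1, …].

SEQ = [MISS, L1-HIT, MISS, MISS, MISS, L1-HIT, MISS, MISS, MISS, MISS, MISS, MISS, VC-HIT, MISS, MISS, VC-HIT]

#0 0x362→b54/s6 MISS; vc=[]
#1 0x365→b54/s6 L1-HIT; vc=[]
#2 0x1d0→b29/s5 MISS; vc=[]
#3 0x32f→b50/s2 MISS; vc=[]
#4 0x221→b34/s2 MISS; vc=[50]
#5 0x36f→b54/s6 L1-HIT; vc=[50]
#6 0x357→b53/s5 MISS; vc=[50,29]
#7 0x266→b38/s6 MISS; vc=[50,29,54]
#8 0x203→b32/s0 MISS; vc=[50,29,54]
#9 0x28b→b40/s0 MISS; vc=[29,54,32]
#10 0x85→b8/s0 MISS; vc=[54,32,40]
#11 0x10c→b16/s0 MISS; vc=[32,40,8]
#12 0x8e→b8/s0 VC-HIT; vc=[32,40,16]
#13 0xe9→b14/s6 MISS; vc=[40,16,38]
#14 0x168→b22/s6 MISS; vc=[16,38,14]
#15 0xe4→b14/s6 VC-HIT; vc=[16,38,22]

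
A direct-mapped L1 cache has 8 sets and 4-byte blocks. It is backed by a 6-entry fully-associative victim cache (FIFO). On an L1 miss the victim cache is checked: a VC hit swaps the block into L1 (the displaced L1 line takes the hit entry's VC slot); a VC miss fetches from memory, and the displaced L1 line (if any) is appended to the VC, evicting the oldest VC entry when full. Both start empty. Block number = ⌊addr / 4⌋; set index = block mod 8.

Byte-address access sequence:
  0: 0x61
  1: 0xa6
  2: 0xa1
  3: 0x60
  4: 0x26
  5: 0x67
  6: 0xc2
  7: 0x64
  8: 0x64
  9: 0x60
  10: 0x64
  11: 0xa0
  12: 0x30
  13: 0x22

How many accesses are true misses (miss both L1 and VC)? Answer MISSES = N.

#0 0x61→b24/s0 MISS; vc=[]
#1 0xa6→b41/s1 MISS; vc=[]
#2 0xa1→b40/s0 MISS; vc=[24]
#3 0x60→b24/s0 VC-HIT; vc=[40]
#4 0x26→b9/s1 MISS; vc=[40,41]
#5 0x67→b25/s1 MISS; vc=[40,41,9]
#6 0xc2→b48/s0 MISS; vc=[40,41,9,24]
#7 0x64→b25/s1 L1-HIT; vc=[40,41,9,24]
#8 0x64→b25/s1 L1-HIT; vc=[40,41,9,24]
#9 0x60→b24/s0 VC-HIT; vc=[40,41,9,48]
#10 0x64→b25/s1 L1-HIT; vc=[40,41,9,48]
#11 0xa0→b40/s0 VC-HIT; vc=[24,41,9,48]
#12 0x30→b12/s4 MISS; vc=[24,41,9,48]
#13 0x22→b8/s0 MISS; vc=[24,41,9,48,40]

MISSES = 8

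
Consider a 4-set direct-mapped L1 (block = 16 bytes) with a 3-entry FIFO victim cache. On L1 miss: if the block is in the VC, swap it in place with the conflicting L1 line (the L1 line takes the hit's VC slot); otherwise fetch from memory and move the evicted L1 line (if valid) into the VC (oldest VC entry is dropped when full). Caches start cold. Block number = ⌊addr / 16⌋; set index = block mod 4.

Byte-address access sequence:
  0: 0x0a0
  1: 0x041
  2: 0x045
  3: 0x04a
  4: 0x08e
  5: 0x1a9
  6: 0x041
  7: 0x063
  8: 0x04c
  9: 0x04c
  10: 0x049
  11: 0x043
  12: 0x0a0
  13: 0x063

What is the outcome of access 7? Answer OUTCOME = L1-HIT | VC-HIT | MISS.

OUTCOME = MISS

#0 0xa0→b10/s2 MISS; vc=[]
#1 0x41→b4/s0 MISS; vc=[]
#2 0x45→b4/s0 L1-HIT; vc=[]
#3 0x4a→b4/s0 L1-HIT; vc=[]
#4 0x8e→b8/s0 MISS; vc=[4]
#5 0x1a9→b26/s2 MISS; vc=[4,10]
#6 0x41→b4/s0 VC-HIT; vc=[8,10]
#7 0x63→b6/s2 MISS; vc=[8,10,26]
#8 0x4c→b4/s0 L1-HIT; vc=[8,10,26]
#9 0x4c→b4/s0 L1-HIT; vc=[8,10,26]
#10 0x49→b4/s0 L1-HIT; vc=[8,10,26]
#11 0x43→b4/s0 L1-HIT; vc=[8,10,26]
#12 0xa0→b10/s2 VC-HIT; vc=[8,6,26]
#13 0x63→b6/s2 VC-HIT; vc=[8,10,26]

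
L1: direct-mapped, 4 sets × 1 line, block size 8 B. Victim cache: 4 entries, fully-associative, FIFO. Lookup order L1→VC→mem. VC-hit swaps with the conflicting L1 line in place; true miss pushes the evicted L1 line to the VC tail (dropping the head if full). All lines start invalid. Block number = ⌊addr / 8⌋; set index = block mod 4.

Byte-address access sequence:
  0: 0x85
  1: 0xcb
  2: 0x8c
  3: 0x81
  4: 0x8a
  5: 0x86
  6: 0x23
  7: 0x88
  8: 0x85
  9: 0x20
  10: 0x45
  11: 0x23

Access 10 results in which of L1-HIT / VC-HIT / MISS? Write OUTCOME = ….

  [0] addr=0x85 blk=16 s=0: MISS | VC []
  [1] addr=0xcb blk=25 s=1: MISS | VC []
  [2] addr=0x8c blk=17 s=1: MISS | VC [25]
  [3] addr=0x81 blk=16 s=0: L1-HIT | VC [25]
  [4] addr=0x8a blk=17 s=1: L1-HIT | VC [25]
  [5] addr=0x86 blk=16 s=0: L1-HIT | VC [25]
  [6] addr=0x23 blk=4 s=0: MISS | VC [25, 16]
  [7] addr=0x88 blk=17 s=1: L1-HIT | VC [25, 16]
  [8] addr=0x85 blk=16 s=0: VC-HIT | VC [25, 4]
  [9] addr=0x20 blk=4 s=0: VC-HIT | VC [25, 16]
  [10] addr=0x45 blk=8 s=0: MISS | VC [25, 16, 4]
  [11] addr=0x23 blk=4 s=0: VC-HIT | VC [25, 16, 8]

OUTCOME = MISS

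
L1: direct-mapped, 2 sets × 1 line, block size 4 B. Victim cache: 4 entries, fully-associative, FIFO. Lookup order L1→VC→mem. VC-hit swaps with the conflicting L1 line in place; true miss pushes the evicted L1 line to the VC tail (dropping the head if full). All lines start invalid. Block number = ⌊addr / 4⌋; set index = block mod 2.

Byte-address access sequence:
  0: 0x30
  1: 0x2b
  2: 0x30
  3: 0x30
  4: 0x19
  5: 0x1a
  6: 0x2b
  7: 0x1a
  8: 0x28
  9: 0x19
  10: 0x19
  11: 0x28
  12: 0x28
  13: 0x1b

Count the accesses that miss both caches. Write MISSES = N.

  [0] addr=0x30 blk=12 s=0: MISS | VC []
  [1] addr=0x2b blk=10 s=0: MISS | VC [12]
  [2] addr=0x30 blk=12 s=0: VC-HIT | VC [10]
  [3] addr=0x30 blk=12 s=0: L1-HIT | VC [10]
  [4] addr=0x19 blk=6 s=0: MISS | VC [10, 12]
  [5] addr=0x1a blk=6 s=0: L1-HIT | VC [10, 12]
  [6] addr=0x2b blk=10 s=0: VC-HIT | VC [6, 12]
  [7] addr=0x1a blk=6 s=0: VC-HIT | VC [10, 12]
  [8] addr=0x28 blk=10 s=0: VC-HIT | VC [6, 12]
  [9] addr=0x19 blk=6 s=0: VC-HIT | VC [10, 12]
  [10] addr=0x19 blk=6 s=0: L1-HIT | VC [10, 12]
  [11] addr=0x28 blk=10 s=0: VC-HIT | VC [6, 12]
  [12] addr=0x28 blk=10 s=0: L1-HIT | VC [6, 12]
  [13] addr=0x1b blk=6 s=0: VC-HIT | VC [10, 12]

MISSES = 3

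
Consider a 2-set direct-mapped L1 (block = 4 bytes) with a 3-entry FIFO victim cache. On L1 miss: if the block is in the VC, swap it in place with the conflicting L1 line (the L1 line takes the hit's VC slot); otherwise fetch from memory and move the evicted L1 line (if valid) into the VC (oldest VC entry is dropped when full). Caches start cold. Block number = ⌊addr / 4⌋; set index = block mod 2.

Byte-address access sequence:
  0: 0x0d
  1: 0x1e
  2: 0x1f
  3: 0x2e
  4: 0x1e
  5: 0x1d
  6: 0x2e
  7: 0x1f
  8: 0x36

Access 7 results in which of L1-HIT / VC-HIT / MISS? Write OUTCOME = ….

0: 0xd (blk 3, set 1) → MISS  vc=[]
1: 0x1e (blk 7, set 1) → MISS  vc=[3]
2: 0x1f (blk 7, set 1) → L1-HIT  vc=[3]
3: 0x2e (blk 11, set 1) → MISS  vc=[3, 7]
4: 0x1e (blk 7, set 1) → VC-HIT  vc=[3, 11]
5: 0x1d (blk 7, set 1) → L1-HIT  vc=[3, 11]
6: 0x2e (blk 11, set 1) → VC-HIT  vc=[3, 7]
7: 0x1f (blk 7, set 1) → VC-HIT  vc=[3, 11]
8: 0x36 (blk 13, set 1) → MISS  vc=[3, 11, 7]

OUTCOME = VC-HIT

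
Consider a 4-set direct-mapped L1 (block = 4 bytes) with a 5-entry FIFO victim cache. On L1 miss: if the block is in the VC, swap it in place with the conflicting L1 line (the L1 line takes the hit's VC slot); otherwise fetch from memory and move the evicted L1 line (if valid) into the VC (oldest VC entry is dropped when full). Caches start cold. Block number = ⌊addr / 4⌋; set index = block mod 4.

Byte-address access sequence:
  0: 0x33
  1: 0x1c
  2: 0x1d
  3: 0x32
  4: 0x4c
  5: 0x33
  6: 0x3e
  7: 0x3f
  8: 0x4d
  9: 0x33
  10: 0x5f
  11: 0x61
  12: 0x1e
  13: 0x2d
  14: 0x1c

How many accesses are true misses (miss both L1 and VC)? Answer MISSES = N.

MISSES = 7

0: 0x33 (blk 12, set 0) → MISS  vc=[]
1: 0x1c (blk 7, set 3) → MISS  vc=[]
2: 0x1d (blk 7, set 3) → L1-HIT  vc=[]
3: 0x32 (blk 12, set 0) → L1-HIT  vc=[]
4: 0x4c (blk 19, set 3) → MISS  vc=[7]
5: 0x33 (blk 12, set 0) → L1-HIT  vc=[7]
6: 0x3e (blk 15, set 3) → MISS  vc=[7, 19]
7: 0x3f (blk 15, set 3) → L1-HIT  vc=[7, 19]
8: 0x4d (blk 19, set 3) → VC-HIT  vc=[7, 15]
9: 0x33 (blk 12, set 0) → L1-HIT  vc=[7, 15]
10: 0x5f (blk 23, set 3) → MISS  vc=[7, 15, 19]
11: 0x61 (blk 24, set 0) → MISS  vc=[7, 15, 19, 12]
12: 0x1e (blk 7, set 3) → VC-HIT  vc=[23, 15, 19, 12]
13: 0x2d (blk 11, set 3) → MISS  vc=[23, 15, 19, 12, 7]
14: 0x1c (blk 7, set 3) → VC-HIT  vc=[23, 15, 19, 12, 11]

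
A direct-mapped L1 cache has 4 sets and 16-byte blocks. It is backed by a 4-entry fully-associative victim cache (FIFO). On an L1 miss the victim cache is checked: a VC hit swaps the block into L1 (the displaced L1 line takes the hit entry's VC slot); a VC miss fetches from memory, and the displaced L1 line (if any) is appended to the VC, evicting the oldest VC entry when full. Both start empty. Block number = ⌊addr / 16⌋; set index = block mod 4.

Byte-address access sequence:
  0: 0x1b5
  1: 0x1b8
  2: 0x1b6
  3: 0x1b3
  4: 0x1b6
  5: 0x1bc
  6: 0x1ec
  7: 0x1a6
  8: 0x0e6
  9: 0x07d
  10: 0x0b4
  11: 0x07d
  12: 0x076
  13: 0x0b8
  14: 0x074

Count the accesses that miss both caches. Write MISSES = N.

MISSES = 6

0: 0x1b5 (blk 27, set 3) → MISS  vc=[]
1: 0x1b8 (blk 27, set 3) → L1-HIT  vc=[]
2: 0x1b6 (blk 27, set 3) → L1-HIT  vc=[]
3: 0x1b3 (blk 27, set 3) → L1-HIT  vc=[]
4: 0x1b6 (blk 27, set 3) → L1-HIT  vc=[]
5: 0x1bc (blk 27, set 3) → L1-HIT  vc=[]
6: 0x1ec (blk 30, set 2) → MISS  vc=[]
7: 0x1a6 (blk 26, set 2) → MISS  vc=[30]
8: 0xe6 (blk 14, set 2) → MISS  vc=[30, 26]
9: 0x7d (blk 7, set 3) → MISS  vc=[30, 26, 27]
10: 0xb4 (blk 11, set 3) → MISS  vc=[30, 26, 27, 7]
11: 0x7d (blk 7, set 3) → VC-HIT  vc=[30, 26, 27, 11]
12: 0x76 (blk 7, set 3) → L1-HIT  vc=[30, 26, 27, 11]
13: 0xb8 (blk 11, set 3) → VC-HIT  vc=[30, 26, 27, 7]
14: 0x74 (blk 7, set 3) → VC-HIT  vc=[30, 26, 27, 11]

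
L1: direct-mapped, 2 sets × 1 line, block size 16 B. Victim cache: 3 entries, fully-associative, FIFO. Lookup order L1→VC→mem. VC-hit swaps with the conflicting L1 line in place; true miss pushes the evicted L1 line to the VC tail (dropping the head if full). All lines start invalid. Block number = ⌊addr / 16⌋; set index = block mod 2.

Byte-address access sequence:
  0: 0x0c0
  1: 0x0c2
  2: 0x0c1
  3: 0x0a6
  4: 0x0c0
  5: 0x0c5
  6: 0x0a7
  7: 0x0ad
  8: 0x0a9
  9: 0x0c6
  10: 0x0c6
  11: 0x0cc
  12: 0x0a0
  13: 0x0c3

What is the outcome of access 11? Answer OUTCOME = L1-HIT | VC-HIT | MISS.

OUTCOME = L1-HIT

#0 0xc0→b12/s0 MISS; vc=[]
#1 0xc2→b12/s0 L1-HIT; vc=[]
#2 0xc1→b12/s0 L1-HIT; vc=[]
#3 0xa6→b10/s0 MISS; vc=[12]
#4 0xc0→b12/s0 VC-HIT; vc=[10]
#5 0xc5→b12/s0 L1-HIT; vc=[10]
#6 0xa7→b10/s0 VC-HIT; vc=[12]
#7 0xad→b10/s0 L1-HIT; vc=[12]
#8 0xa9→b10/s0 L1-HIT; vc=[12]
#9 0xc6→b12/s0 VC-HIT; vc=[10]
#10 0xc6→b12/s0 L1-HIT; vc=[10]
#11 0xcc→b12/s0 L1-HIT; vc=[10]
#12 0xa0→b10/s0 VC-HIT; vc=[12]
#13 0xc3→b12/s0 VC-HIT; vc=[10]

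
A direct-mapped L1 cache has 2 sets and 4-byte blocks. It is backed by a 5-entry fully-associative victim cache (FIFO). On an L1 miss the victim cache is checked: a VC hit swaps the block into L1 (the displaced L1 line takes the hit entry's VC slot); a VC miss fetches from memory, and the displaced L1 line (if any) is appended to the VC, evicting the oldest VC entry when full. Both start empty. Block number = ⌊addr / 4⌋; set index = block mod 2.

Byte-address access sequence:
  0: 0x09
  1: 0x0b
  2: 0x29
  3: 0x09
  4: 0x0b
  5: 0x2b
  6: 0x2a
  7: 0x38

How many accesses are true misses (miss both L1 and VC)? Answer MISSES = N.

MISSES = 3

0: 0x9 (blk 2, set 0) → MISS  vc=[]
1: 0xb (blk 2, set 0) → L1-HIT  vc=[]
2: 0x29 (blk 10, set 0) → MISS  vc=[2]
3: 0x9 (blk 2, set 0) → VC-HIT  vc=[10]
4: 0xb (blk 2, set 0) → L1-HIT  vc=[10]
5: 0x2b (blk 10, set 0) → VC-HIT  vc=[2]
6: 0x2a (blk 10, set 0) → L1-HIT  vc=[2]
7: 0x38 (blk 14, set 0) → MISS  vc=[2, 10]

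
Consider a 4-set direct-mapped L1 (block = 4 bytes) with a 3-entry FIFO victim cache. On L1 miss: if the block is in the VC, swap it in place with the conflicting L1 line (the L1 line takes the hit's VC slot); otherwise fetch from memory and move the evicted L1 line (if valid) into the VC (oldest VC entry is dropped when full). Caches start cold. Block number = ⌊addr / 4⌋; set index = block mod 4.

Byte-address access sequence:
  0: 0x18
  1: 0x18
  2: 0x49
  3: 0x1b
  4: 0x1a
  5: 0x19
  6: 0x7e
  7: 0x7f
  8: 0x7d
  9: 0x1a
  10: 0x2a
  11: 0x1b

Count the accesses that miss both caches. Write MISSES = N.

MISSES = 4

  [0] addr=0x18 blk=6 s=2: MISS | VC []
  [1] addr=0x18 blk=6 s=2: L1-HIT | VC []
  [2] addr=0x49 blk=18 s=2: MISS | VC [6]
  [3] addr=0x1b blk=6 s=2: VC-HIT | VC [18]
  [4] addr=0x1a blk=6 s=2: L1-HIT | VC [18]
  [5] addr=0x19 blk=6 s=2: L1-HIT | VC [18]
  [6] addr=0x7e blk=31 s=3: MISS | VC [18]
  [7] addr=0x7f blk=31 s=3: L1-HIT | VC [18]
  [8] addr=0x7d blk=31 s=3: L1-HIT | VC [18]
  [9] addr=0x1a blk=6 s=2: L1-HIT | VC [18]
  [10] addr=0x2a blk=10 s=2: MISS | VC [18, 6]
  [11] addr=0x1b blk=6 s=2: VC-HIT | VC [18, 10]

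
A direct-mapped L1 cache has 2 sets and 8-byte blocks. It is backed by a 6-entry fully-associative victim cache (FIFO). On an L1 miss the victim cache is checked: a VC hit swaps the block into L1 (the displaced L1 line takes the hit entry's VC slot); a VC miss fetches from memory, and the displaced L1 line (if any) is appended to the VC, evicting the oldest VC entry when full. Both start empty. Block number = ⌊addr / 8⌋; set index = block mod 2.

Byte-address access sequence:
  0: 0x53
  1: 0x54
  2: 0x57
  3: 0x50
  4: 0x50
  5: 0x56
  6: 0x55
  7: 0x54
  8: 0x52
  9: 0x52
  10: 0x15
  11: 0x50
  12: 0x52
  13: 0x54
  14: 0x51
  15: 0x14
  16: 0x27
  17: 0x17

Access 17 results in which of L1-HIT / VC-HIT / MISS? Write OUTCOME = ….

0: 0x53 (blk 10, set 0) → MISS  vc=[]
1: 0x54 (blk 10, set 0) → L1-HIT  vc=[]
2: 0x57 (blk 10, set 0) → L1-HIT  vc=[]
3: 0x50 (blk 10, set 0) → L1-HIT  vc=[]
4: 0x50 (blk 10, set 0) → L1-HIT  vc=[]
5: 0x56 (blk 10, set 0) → L1-HIT  vc=[]
6: 0x55 (blk 10, set 0) → L1-HIT  vc=[]
7: 0x54 (blk 10, set 0) → L1-HIT  vc=[]
8: 0x52 (blk 10, set 0) → L1-HIT  vc=[]
9: 0x52 (blk 10, set 0) → L1-HIT  vc=[]
10: 0x15 (blk 2, set 0) → MISS  vc=[10]
11: 0x50 (blk 10, set 0) → VC-HIT  vc=[2]
12: 0x52 (blk 10, set 0) → L1-HIT  vc=[2]
13: 0x54 (blk 10, set 0) → L1-HIT  vc=[2]
14: 0x51 (blk 10, set 0) → L1-HIT  vc=[2]
15: 0x14 (blk 2, set 0) → VC-HIT  vc=[10]
16: 0x27 (blk 4, set 0) → MISS  vc=[10, 2]
17: 0x17 (blk 2, set 0) → VC-HIT  vc=[10, 4]

OUTCOME = VC-HIT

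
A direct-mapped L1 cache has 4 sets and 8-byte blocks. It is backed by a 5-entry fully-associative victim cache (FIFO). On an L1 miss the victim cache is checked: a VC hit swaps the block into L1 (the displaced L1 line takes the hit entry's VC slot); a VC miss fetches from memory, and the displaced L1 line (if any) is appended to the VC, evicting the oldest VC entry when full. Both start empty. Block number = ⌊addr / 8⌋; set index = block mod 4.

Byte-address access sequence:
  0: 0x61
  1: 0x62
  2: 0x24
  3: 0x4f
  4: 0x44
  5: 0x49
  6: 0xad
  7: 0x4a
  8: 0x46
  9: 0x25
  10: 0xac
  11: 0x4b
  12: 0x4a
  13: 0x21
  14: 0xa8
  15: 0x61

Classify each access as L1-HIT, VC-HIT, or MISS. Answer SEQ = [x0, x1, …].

#0 0x61→b12/s0 MISS; vc=[]
#1 0x62→b12/s0 L1-HIT; vc=[]
#2 0x24→b4/s0 MISS; vc=[12]
#3 0x4f→b9/s1 MISS; vc=[12]
#4 0x44→b8/s0 MISS; vc=[12,4]
#5 0x49→b9/s1 L1-HIT; vc=[12,4]
#6 0xad→b21/s1 MISS; vc=[12,4,9]
#7 0x4a→b9/s1 VC-HIT; vc=[12,4,21]
#8 0x46→b8/s0 L1-HIT; vc=[12,4,21]
#9 0x25→b4/s0 VC-HIT; vc=[12,8,21]
#10 0xac→b21/s1 VC-HIT; vc=[12,8,9]
#11 0x4b→b9/s1 VC-HIT; vc=[12,8,21]
#12 0x4a→b9/s1 L1-HIT; vc=[12,8,21]
#13 0x21→b4/s0 L1-HIT; vc=[12,8,21]
#14 0xa8→b21/s1 VC-HIT; vc=[12,8,9]
#15 0x61→b12/s0 VC-HIT; vc=[4,8,9]

SEQ = [MISS, L1-HIT, MISS, MISS, MISS, L1-HIT, MISS, VC-HIT, L1-HIT, VC-HIT, VC-HIT, VC-HIT, L1-HIT, L1-HIT, VC-HIT, VC-HIT]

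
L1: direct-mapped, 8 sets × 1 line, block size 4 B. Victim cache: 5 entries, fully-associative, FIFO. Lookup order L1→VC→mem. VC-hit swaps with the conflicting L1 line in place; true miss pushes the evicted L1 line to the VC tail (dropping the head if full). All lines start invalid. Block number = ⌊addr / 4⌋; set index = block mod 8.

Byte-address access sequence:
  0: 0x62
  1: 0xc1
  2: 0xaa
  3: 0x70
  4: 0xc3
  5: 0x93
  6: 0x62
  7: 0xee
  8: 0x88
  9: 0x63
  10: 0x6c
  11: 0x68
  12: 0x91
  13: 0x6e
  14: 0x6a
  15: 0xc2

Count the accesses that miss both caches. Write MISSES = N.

#0 0x62→b24/s0 MISS; vc=[]
#1 0xc1→b48/s0 MISS; vc=[24]
#2 0xaa→b42/s2 MISS; vc=[24]
#3 0x70→b28/s4 MISS; vc=[24]
#4 0xc3→b48/s0 L1-HIT; vc=[24]
#5 0x93→b36/s4 MISS; vc=[24,28]
#6 0x62→b24/s0 VC-HIT; vc=[48,28]
#7 0xee→b59/s3 MISS; vc=[48,28]
#8 0x88→b34/s2 MISS; vc=[48,28,42]
#9 0x63→b24/s0 L1-HIT; vc=[48,28,42]
#10 0x6c→b27/s3 MISS; vc=[48,28,42,59]
#11 0x68→b26/s2 MISS; vc=[48,28,42,59,34]
#12 0x91→b36/s4 L1-HIT; vc=[48,28,42,59,34]
#13 0x6e→b27/s3 L1-HIT; vc=[48,28,42,59,34]
#14 0x6a→b26/s2 L1-HIT; vc=[48,28,42,59,34]
#15 0xc2→b48/s0 VC-HIT; vc=[24,28,42,59,34]

MISSES = 9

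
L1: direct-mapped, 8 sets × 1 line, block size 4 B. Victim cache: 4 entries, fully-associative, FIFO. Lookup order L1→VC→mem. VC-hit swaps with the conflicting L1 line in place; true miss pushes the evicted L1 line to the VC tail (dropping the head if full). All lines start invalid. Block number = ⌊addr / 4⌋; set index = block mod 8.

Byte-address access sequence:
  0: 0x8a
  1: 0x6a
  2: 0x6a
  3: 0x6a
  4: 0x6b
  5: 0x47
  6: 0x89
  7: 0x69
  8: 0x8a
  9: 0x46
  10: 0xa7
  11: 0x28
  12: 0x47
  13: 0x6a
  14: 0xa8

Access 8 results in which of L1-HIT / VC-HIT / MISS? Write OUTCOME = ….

OUTCOME = VC-HIT

  [0] addr=0x8a blk=34 s=2: MISS | VC []
  [1] addr=0x6a blk=26 s=2: MISS | VC [34]
  [2] addr=0x6a blk=26 s=2: L1-HIT | VC [34]
  [3] addr=0x6a blk=26 s=2: L1-HIT | VC [34]
  [4] addr=0x6b blk=26 s=2: L1-HIT | VC [34]
  [5] addr=0x47 blk=17 s=1: MISS | VC [34]
  [6] addr=0x89 blk=34 s=2: VC-HIT | VC [26]
  [7] addr=0x69 blk=26 s=2: VC-HIT | VC [34]
  [8] addr=0x8a blk=34 s=2: VC-HIT | VC [26]
  [9] addr=0x46 blk=17 s=1: L1-HIT | VC [26]
  [10] addr=0xa7 blk=41 s=1: MISS | VC [26, 17]
  [11] addr=0x28 blk=10 s=2: MISS | VC [26, 17, 34]
  [12] addr=0x47 blk=17 s=1: VC-HIT | VC [26, 41, 34]
  [13] addr=0x6a blk=26 s=2: VC-HIT | VC [10, 41, 34]
  [14] addr=0xa8 blk=42 s=2: MISS | VC [10, 41, 34, 26]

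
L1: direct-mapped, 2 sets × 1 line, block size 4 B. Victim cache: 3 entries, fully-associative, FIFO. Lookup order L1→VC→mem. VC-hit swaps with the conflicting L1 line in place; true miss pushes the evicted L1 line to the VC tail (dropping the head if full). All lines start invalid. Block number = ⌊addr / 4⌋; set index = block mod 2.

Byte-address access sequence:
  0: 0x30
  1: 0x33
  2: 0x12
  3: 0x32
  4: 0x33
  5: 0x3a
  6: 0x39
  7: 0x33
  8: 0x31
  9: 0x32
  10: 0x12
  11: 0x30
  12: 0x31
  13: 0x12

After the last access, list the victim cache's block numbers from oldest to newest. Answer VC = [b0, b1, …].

  [0] addr=0x30 blk=12 s=0: MISS | VC []
  [1] addr=0x33 blk=12 s=0: L1-HIT | VC []
  [2] addr=0x12 blk=4 s=0: MISS | VC [12]
  [3] addr=0x32 blk=12 s=0: VC-HIT | VC [4]
  [4] addr=0x33 blk=12 s=0: L1-HIT | VC [4]
  [5] addr=0x3a blk=14 s=0: MISS | VC [4, 12]
  [6] addr=0x39 blk=14 s=0: L1-HIT | VC [4, 12]
  [7] addr=0x33 blk=12 s=0: VC-HIT | VC [4, 14]
  [8] addr=0x31 blk=12 s=0: L1-HIT | VC [4, 14]
  [9] addr=0x32 blk=12 s=0: L1-HIT | VC [4, 14]
  [10] addr=0x12 blk=4 s=0: VC-HIT | VC [12, 14]
  [11] addr=0x30 blk=12 s=0: VC-HIT | VC [4, 14]
  [12] addr=0x31 blk=12 s=0: L1-HIT | VC [4, 14]
  [13] addr=0x12 blk=4 s=0: VC-HIT | VC [12, 14]

VC = [12, 14]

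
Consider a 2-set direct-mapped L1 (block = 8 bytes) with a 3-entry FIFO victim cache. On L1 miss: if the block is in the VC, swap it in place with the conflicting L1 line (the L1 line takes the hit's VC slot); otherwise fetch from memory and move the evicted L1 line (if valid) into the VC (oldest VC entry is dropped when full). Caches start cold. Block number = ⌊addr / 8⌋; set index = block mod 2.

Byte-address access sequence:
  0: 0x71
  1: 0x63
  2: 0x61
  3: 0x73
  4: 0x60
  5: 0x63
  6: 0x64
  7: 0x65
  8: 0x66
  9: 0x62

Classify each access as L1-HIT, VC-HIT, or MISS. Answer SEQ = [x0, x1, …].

SEQ = [MISS, MISS, L1-HIT, VC-HIT, VC-HIT, L1-HIT, L1-HIT, L1-HIT, L1-HIT, L1-HIT]

0: 0x71 (blk 14, set 0) → MISS  vc=[]
1: 0x63 (blk 12, set 0) → MISS  vc=[14]
2: 0x61 (blk 12, set 0) → L1-HIT  vc=[14]
3: 0x73 (blk 14, set 0) → VC-HIT  vc=[12]
4: 0x60 (blk 12, set 0) → VC-HIT  vc=[14]
5: 0x63 (blk 12, set 0) → L1-HIT  vc=[14]
6: 0x64 (blk 12, set 0) → L1-HIT  vc=[14]
7: 0x65 (blk 12, set 0) → L1-HIT  vc=[14]
8: 0x66 (blk 12, set 0) → L1-HIT  vc=[14]
9: 0x62 (blk 12, set 0) → L1-HIT  vc=[14]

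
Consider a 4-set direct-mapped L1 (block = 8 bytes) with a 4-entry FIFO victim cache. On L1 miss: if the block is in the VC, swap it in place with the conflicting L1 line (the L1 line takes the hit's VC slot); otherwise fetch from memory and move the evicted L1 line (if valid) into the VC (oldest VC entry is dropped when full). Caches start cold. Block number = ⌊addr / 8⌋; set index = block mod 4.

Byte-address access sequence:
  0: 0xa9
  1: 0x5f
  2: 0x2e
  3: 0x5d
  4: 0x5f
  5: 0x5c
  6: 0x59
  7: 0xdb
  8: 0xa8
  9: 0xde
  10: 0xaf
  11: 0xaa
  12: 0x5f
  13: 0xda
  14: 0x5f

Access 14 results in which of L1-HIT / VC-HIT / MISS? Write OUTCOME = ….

OUTCOME = VC-HIT

#0 0xa9→b21/s1 MISS; vc=[]
#1 0x5f→b11/s3 MISS; vc=[]
#2 0x2e→b5/s1 MISS; vc=[21]
#3 0x5d→b11/s3 L1-HIT; vc=[21]
#4 0x5f→b11/s3 L1-HIT; vc=[21]
#5 0x5c→b11/s3 L1-HIT; vc=[21]
#6 0x59→b11/s3 L1-HIT; vc=[21]
#7 0xdb→b27/s3 MISS; vc=[21,11]
#8 0xa8→b21/s1 VC-HIT; vc=[5,11]
#9 0xde→b27/s3 L1-HIT; vc=[5,11]
#10 0xaf→b21/s1 L1-HIT; vc=[5,11]
#11 0xaa→b21/s1 L1-HIT; vc=[5,11]
#12 0x5f→b11/s3 VC-HIT; vc=[5,27]
#13 0xda→b27/s3 VC-HIT; vc=[5,11]
#14 0x5f→b11/s3 VC-HIT; vc=[5,27]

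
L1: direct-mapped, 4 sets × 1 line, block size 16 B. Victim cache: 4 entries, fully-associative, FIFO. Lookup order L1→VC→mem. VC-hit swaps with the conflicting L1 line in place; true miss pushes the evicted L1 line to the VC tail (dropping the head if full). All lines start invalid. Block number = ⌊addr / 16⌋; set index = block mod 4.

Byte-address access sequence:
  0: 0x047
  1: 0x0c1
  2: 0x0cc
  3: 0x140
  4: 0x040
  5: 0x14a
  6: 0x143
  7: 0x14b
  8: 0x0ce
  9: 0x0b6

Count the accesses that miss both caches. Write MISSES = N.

MISSES = 4

#0 0x47→b4/s0 MISS; vc=[]
#1 0xc1→b12/s0 MISS; vc=[4]
#2 0xcc→b12/s0 L1-HIT; vc=[4]
#3 0x140→b20/s0 MISS; vc=[4,12]
#4 0x40→b4/s0 VC-HIT; vc=[20,12]
#5 0x14a→b20/s0 VC-HIT; vc=[4,12]
#6 0x143→b20/s0 L1-HIT; vc=[4,12]
#7 0x14b→b20/s0 L1-HIT; vc=[4,12]
#8 0xce→b12/s0 VC-HIT; vc=[4,20]
#9 0xb6→b11/s3 MISS; vc=[4,20]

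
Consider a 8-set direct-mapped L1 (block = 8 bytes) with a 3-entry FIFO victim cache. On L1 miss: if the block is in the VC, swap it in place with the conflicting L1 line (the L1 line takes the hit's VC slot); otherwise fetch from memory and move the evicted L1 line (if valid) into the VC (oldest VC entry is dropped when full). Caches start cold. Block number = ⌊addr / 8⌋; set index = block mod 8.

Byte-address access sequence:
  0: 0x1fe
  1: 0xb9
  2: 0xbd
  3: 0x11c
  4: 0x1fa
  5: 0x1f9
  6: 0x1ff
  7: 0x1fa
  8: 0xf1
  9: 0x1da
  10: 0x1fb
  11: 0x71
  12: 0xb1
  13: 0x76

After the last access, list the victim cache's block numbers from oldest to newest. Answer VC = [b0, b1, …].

VC = [35, 30, 22]

  [0] addr=0x1fe blk=63 s=7: MISS | VC []
  [1] addr=0xb9 blk=23 s=7: MISS | VC [63]
  [2] addr=0xbd blk=23 s=7: L1-HIT | VC [63]
  [3] addr=0x11c blk=35 s=3: MISS | VC [63]
  [4] addr=0x1fa blk=63 s=7: VC-HIT | VC [23]
  [5] addr=0x1f9 blk=63 s=7: L1-HIT | VC [23]
  [6] addr=0x1ff blk=63 s=7: L1-HIT | VC [23]
  [7] addr=0x1fa blk=63 s=7: L1-HIT | VC [23]
  [8] addr=0xf1 blk=30 s=6: MISS | VC [23]
  [9] addr=0x1da blk=59 s=3: MISS | VC [23, 35]
  [10] addr=0x1fb blk=63 s=7: L1-HIT | VC [23, 35]
  [11] addr=0x71 blk=14 s=6: MISS | VC [23, 35, 30]
  [12] addr=0xb1 blk=22 s=6: MISS | VC [35, 30, 14]
  [13] addr=0x76 blk=14 s=6: VC-HIT | VC [35, 30, 22]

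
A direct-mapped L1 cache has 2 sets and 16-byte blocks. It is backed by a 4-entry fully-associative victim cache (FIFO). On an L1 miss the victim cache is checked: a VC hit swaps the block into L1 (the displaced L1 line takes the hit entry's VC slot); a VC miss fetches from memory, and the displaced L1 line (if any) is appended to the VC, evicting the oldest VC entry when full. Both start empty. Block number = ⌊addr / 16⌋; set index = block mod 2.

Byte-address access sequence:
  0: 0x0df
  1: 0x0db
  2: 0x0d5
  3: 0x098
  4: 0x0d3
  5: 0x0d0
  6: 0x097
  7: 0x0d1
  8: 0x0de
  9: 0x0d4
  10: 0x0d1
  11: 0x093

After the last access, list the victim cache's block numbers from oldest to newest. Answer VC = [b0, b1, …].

VC = [13]

  [0] addr=0xdf blk=13 s=1: MISS | VC []
  [1] addr=0xdb blk=13 s=1: L1-HIT | VC []
  [2] addr=0xd5 blk=13 s=1: L1-HIT | VC []
  [3] addr=0x98 blk=9 s=1: MISS | VC [13]
  [4] addr=0xd3 blk=13 s=1: VC-HIT | VC [9]
  [5] addr=0xd0 blk=13 s=1: L1-HIT | VC [9]
  [6] addr=0x97 blk=9 s=1: VC-HIT | VC [13]
  [7] addr=0xd1 blk=13 s=1: VC-HIT | VC [9]
  [8] addr=0xde blk=13 s=1: L1-HIT | VC [9]
  [9] addr=0xd4 blk=13 s=1: L1-HIT | VC [9]
  [10] addr=0xd1 blk=13 s=1: L1-HIT | VC [9]
  [11] addr=0x93 blk=9 s=1: VC-HIT | VC [13]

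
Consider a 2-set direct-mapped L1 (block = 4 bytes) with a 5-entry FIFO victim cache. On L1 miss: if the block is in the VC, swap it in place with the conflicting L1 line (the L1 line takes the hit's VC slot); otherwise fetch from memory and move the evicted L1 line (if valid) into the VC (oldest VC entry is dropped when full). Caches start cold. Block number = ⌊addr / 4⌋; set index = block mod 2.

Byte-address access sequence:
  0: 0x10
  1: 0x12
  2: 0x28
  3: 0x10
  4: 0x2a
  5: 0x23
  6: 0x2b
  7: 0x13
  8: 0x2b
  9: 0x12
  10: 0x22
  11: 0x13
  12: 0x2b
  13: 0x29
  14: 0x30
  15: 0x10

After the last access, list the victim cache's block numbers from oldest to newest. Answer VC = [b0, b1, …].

VC = [12, 8, 10]

  [0] addr=0x10 blk=4 s=0: MISS | VC []
  [1] addr=0x12 blk=4 s=0: L1-HIT | VC []
  [2] addr=0x28 blk=10 s=0: MISS | VC [4]
  [3] addr=0x10 blk=4 s=0: VC-HIT | VC [10]
  [4] addr=0x2a blk=10 s=0: VC-HIT | VC [4]
  [5] addr=0x23 blk=8 s=0: MISS | VC [4, 10]
  [6] addr=0x2b blk=10 s=0: VC-HIT | VC [4, 8]
  [7] addr=0x13 blk=4 s=0: VC-HIT | VC [10, 8]
  [8] addr=0x2b blk=10 s=0: VC-HIT | VC [4, 8]
  [9] addr=0x12 blk=4 s=0: VC-HIT | VC [10, 8]
  [10] addr=0x22 blk=8 s=0: VC-HIT | VC [10, 4]
  [11] addr=0x13 blk=4 s=0: VC-HIT | VC [10, 8]
  [12] addr=0x2b blk=10 s=0: VC-HIT | VC [4, 8]
  [13] addr=0x29 blk=10 s=0: L1-HIT | VC [4, 8]
  [14] addr=0x30 blk=12 s=0: MISS | VC [4, 8, 10]
  [15] addr=0x10 blk=4 s=0: VC-HIT | VC [12, 8, 10]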